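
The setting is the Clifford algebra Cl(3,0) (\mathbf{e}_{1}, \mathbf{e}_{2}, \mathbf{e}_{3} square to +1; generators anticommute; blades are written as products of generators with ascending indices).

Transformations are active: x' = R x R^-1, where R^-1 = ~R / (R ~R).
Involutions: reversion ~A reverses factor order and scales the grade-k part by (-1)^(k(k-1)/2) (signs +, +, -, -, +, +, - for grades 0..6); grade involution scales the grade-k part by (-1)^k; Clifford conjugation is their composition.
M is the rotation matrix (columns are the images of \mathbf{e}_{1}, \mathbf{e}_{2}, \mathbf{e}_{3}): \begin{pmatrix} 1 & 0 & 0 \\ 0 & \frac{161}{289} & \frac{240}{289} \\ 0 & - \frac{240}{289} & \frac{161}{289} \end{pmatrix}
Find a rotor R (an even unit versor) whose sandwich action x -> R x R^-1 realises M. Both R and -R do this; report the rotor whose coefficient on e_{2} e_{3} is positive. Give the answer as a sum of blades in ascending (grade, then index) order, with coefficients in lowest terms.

Method: write R = a + b12*e_{1} e_{2} + b13*e_{1} e_{3} + b23*e_{2} e_{3} with a^2 + b12^2 + b13^2 + b23^2 = 1 (so R^-1 = ~R). Expanding the columns R e_j ~R gives tr M = 4a^2 - 1 and, from the antisymmetric part, M21 - M12 = -4a*b12, M13 - M31 = 4a*b13, M32 - M23 = -4a*b23.
Here tr M = \frac{611}{289}, so a^2 = (1 + tr M)/4 = \frac{225}{289} and a = ±\frac{15}{17}. Taking a = \frac{15}{17}: M21 - M12 = 0, M13 - M31 = 0, M32 - M23 = -\frac{480}{289}, giving b12 = 0, b13 = 0, b23 = \frac{8}{17}, i.e. R = \frac{15}{17} + \frac{8}{17} e_{2} e_{3}.
Its e_{2} e_{3} coefficient is already positive.
Answer: \frac{15}{17} + \frac{8}{17} e_{2} e_{3}. Sheet selection: the two-to-one cover makes ±R indistinguishable at the matrix level (trace \frac{611}{289}), so uniqueness comes from the required sign on e_{2} e_{3}.


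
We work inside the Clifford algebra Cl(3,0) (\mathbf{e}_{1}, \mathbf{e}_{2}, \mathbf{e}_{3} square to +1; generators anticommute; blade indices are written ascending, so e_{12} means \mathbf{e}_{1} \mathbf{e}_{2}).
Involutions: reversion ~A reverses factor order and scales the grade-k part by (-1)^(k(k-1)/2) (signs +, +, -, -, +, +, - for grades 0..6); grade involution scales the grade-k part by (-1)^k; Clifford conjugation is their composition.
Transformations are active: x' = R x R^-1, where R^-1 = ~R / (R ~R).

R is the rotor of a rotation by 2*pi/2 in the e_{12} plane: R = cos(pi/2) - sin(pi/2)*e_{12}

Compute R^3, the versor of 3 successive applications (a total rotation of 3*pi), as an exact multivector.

Half-angle bookkeeping: 3 applications in e_{12} add up to rotor phase 3*pi/2 = \frac{3 \pi}{2}, so R^3 = cos(\frac{3 \pi}{2}) - sin(\frac{3 \pi}{2})*e_{12}.
cos(\frac{3 \pi}{2}) = 0 and sin(\frac{3 \pi}{2}) = -1, so R^3 = e_{12}. The net rotation is 1*pi (after discarding 1 full turn, each of which contributes a factor -1 to the rotor); the rotor keeps the half-angle phase exactly.
Answer: e_{12}


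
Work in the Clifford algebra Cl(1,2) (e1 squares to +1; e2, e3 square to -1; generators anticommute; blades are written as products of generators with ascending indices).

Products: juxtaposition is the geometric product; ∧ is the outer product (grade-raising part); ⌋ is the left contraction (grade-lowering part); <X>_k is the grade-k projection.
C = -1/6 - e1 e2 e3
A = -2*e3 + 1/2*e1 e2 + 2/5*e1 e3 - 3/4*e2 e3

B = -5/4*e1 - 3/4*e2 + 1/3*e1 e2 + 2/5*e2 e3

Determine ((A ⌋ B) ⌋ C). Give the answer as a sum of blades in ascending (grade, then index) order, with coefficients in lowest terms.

step 1: 7/15 - 4/5*e2
step 2: -7/90 + 4/5*e1 e3 - 7/15*e1 e2 e3
Answer: -7/90 + 4/5*e1 e3 - 7/15*e1 e2 e3


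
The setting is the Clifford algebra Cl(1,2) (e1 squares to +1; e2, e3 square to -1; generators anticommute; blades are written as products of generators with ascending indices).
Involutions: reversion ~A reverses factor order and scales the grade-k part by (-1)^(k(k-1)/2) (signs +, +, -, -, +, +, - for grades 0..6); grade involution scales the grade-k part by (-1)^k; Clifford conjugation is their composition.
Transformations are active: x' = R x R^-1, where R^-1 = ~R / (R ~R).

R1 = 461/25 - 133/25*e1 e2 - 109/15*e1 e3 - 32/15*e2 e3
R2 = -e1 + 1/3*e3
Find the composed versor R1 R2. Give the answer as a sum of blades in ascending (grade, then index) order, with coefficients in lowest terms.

Distribute over the terms of R2 (each basis-blade product reordered to ascending indices, repeated generators contracted through their squares):
R1 (-e1) = -461/25*e1 - 133/25*e2 - 109/15*e3 + 32/15*e1 e2 e3
R1 (1/3*e3) = 109/45*e1 + 32/45*e2 + 461/75*e3 - 133/75*e1 e2 e3
Summing the partial products and collecting blades:
Answer: -3604/225*e1 - 1037/225*e2 - 28/25*e3 + 9/25*e1 e2 e3


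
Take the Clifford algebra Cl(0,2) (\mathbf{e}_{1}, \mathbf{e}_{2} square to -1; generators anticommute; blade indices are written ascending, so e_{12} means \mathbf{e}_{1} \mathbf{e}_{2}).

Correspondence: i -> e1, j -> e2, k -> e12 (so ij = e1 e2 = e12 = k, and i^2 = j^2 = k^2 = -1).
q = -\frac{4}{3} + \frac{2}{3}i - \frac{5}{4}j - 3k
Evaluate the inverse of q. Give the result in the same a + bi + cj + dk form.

In blades: q = -\frac{4}{3} + \frac{2}{3} e_{1} - \frac{5}{4} e_{2} - 3 e_{12}.
With qbar = -\frac{4}{3} - \frac{2}{3} e_{1} + \frac{5}{4} e_{2} + 3 e_{12} (scalar fixed, mapped units negated), q qbar = \frac{1841}{144} (the sum of squared coefficients), so q^-1 = qbar / (\frac{1841}{144}) = -\frac{192}{1841} - \frac{96}{1841} e_{1} + \frac{180}{1841} e_{2} + \frac{432}{1841} e_{12}; translating back:
Answer: -\frac{192}{1841} - \frac{96}{1841}i + \frac{180}{1841}j + \frac{432}{1841}k


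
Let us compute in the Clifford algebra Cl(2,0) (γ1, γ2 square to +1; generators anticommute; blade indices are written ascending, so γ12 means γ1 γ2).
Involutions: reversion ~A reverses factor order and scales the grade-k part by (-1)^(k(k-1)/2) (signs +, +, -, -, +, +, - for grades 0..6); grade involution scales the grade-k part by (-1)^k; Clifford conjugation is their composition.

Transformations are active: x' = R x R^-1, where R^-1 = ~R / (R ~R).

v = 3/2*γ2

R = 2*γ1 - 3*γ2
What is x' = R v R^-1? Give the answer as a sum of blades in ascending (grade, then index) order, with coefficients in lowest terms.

~R = 2*γ1 - 3*γ2, and R ~R = 13, so R^-1 = ~R / (13).
R v = -9/2 + 3*γ12
Answer: -18/13*γ1 + 15/26*γ2


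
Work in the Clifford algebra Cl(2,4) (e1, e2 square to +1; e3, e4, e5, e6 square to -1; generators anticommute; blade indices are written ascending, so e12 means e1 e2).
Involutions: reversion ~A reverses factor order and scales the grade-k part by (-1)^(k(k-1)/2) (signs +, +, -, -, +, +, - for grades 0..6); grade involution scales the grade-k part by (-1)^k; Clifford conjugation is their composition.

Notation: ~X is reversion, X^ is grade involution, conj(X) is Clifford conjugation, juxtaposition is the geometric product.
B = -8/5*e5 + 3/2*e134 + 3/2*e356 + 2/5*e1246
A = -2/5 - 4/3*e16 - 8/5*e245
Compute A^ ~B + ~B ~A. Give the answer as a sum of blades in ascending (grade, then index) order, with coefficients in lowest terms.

first term: 16/25*e5 + 152/75*e24 + 3/5*e134 - 2*e135 - 208/75*e156 - 2*e346 + 3/5*e356 + 12/5*e1235 - 4/25*e1246 + 12/5*e2346
second term: 16/25*e5 + 232/75*e24 + 3/5*e134 - 2*e135 + 112/75*e156 - 2*e346 + 3/5*e356 + 12/5*e1235 - 4/25*e1246 + 12/5*e2346
Answer: 32/25*e5 + 128/25*e24 + 6/5*e134 - 4*e135 - 32/25*e156 - 4*e346 + 6/5*e356 + 24/5*e1235 - 8/25*e1246 + 24/5*e2346


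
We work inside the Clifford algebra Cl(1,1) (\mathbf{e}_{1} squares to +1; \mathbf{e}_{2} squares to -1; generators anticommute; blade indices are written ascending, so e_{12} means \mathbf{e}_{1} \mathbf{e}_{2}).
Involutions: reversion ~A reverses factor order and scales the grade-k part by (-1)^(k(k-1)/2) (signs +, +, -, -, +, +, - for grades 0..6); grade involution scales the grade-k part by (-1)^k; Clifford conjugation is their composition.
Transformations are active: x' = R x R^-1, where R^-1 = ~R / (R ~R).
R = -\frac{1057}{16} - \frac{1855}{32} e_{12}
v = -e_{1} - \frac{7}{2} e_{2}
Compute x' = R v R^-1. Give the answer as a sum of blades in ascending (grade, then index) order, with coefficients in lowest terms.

~R = -\frac{1057}{16} + \frac{1855}{32} e_{12}, and R ~R = \frac{1027971}{1024}, so R^-1 = ~R / (\frac{1027971}{1024}).
R v = -\frac{8757}{64} e_{1} + \frac{693}{4} e_{2}
Answer: \frac{44309}{2331} e_{1} - \frac{89987}{4662} e_{2}


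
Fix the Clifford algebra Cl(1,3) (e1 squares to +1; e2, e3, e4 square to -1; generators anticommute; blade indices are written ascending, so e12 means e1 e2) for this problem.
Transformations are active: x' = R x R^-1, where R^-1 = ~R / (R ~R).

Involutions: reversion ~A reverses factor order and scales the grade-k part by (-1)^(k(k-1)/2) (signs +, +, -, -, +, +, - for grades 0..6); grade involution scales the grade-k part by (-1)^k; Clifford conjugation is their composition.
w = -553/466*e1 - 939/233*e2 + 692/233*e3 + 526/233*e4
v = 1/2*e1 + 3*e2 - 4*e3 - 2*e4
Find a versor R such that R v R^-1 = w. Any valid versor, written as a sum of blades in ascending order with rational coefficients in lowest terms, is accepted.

Here q(v) = q(w) = -115/4; the classical choice R = v + w = -160/233*e1 - 240/233*e2 - 240/233*e3 + 60/233*e4 then realises v -> w under the sandwich.
Answer: -160/233*e1 - 240/233*e2 - 240/233*e3 + 60/233*e4


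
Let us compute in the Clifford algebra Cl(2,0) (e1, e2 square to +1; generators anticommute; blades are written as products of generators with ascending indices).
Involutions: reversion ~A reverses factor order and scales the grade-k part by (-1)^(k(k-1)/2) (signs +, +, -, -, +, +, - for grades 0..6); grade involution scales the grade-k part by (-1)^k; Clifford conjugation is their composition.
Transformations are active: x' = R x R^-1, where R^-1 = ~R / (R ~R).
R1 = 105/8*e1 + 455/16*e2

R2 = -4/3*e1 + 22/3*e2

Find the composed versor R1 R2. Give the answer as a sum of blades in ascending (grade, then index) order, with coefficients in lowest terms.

Distribute over the terms of R1 (each basis-blade product reordered to ascending indices, repeated generators contracted through their squares):
(105/8*e1) R2 = -35/2 + 385/4*e1 e2
(455/16*e2) R2 = 5005/24 + 455/12*e1 e2
Summing the partial products and collecting blades:
Answer: 4585/24 + 805/6*e1 e2


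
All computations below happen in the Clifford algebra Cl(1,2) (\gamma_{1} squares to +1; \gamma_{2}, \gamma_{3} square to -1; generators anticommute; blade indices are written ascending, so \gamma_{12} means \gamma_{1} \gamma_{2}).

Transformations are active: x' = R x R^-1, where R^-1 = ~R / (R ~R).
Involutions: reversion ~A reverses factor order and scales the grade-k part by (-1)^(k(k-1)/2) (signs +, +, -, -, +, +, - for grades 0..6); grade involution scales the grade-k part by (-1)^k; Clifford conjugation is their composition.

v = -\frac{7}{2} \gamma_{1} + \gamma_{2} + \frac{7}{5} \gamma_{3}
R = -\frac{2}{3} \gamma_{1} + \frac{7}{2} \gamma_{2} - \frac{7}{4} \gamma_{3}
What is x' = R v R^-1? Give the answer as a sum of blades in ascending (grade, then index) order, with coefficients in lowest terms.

~R = -\frac{2}{3} \gamma_{1} + \frac{7}{2} \gamma_{2} - \frac{7}{4} \gamma_{3}, and R ~R = -\frac{2141}{144}, so R^-1 = ~R / (-\frac{2141}{144}).
R v = \frac{77}{60} + \frac{139}{12} \gamma_{12} - \frac{847}{120} \gamma_{13} + \frac{133}{20} \gamma_{23}
Answer: \frac{77399}{21410} \gamma_{1} - \frac{17173}{10705} \gamma_{2} - \frac{11753}{10705} \gamma_{3}


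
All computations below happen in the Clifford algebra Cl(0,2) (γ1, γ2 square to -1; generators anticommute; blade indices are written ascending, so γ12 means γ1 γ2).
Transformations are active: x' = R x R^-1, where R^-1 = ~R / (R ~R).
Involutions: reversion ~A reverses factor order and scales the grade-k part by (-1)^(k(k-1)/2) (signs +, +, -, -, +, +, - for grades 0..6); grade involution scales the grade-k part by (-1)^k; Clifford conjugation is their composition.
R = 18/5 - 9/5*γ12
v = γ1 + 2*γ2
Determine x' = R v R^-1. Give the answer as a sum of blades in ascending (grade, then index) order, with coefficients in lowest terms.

~R = 18/5 + 9/5*γ12, and R ~R = 81/5, so R^-1 = ~R / (81/5).
R v = 36/5*γ1 + 27/5*γ2
Answer: 11/5*γ1 + 2/5*γ2


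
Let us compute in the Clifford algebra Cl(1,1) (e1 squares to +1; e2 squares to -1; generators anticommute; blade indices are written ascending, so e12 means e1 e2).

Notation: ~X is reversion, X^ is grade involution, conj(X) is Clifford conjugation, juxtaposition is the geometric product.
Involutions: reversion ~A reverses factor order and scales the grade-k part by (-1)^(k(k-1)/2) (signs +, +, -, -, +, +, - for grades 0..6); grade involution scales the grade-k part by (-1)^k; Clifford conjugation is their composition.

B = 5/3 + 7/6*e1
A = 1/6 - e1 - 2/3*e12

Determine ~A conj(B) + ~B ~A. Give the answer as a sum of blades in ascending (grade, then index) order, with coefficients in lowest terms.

first term: 13/9 - 67/36*e1 + 7/9*e2 + 10/9*e12
second term: -8/9 - 53/36*e1 + 7/9*e2 + 10/9*e12
Answer: 5/9 - 10/3*e1 + 14/9*e2 + 20/9*e12


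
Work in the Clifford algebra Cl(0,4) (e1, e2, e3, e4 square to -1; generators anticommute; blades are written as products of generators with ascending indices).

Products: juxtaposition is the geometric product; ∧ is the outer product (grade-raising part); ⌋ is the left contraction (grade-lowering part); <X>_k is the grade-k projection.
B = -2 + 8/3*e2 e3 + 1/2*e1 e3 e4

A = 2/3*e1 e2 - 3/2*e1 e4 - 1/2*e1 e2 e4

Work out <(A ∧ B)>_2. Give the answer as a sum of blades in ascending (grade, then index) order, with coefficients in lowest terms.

step 1: -4/3*e1 e2 + 3*e1 e4 + e1 e2 e4 - 4*e1 e2 e3 e4
step 2: -4/3*e1 e2 + 3*e1 e4
Answer: -4/3*e1 e2 + 3*e1 e4


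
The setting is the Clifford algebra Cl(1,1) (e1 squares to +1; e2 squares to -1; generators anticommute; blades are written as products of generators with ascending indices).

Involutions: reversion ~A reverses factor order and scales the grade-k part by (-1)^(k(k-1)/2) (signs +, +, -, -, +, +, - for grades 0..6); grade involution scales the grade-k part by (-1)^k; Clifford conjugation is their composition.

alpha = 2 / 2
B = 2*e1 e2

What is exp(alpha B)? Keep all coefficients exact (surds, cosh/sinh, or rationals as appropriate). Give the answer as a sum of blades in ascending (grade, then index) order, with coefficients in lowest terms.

B^2 = (2)^2*(e1 e2)^2 = 4*(+1) = 4 (a basis 2-blade squares to minus the product of its generators' squares).
B^2 = 4 — hyperbolic case — the even/odd split gives cosh and sinh: l = 2, alpha*l = 2, so exp(alpha B) = cosh(2) + (sinh(2)/2)*B = cosh(2) + (sinh(2)/2)*B.
Answer: cosh(2) + sinh(2)*e1 e2


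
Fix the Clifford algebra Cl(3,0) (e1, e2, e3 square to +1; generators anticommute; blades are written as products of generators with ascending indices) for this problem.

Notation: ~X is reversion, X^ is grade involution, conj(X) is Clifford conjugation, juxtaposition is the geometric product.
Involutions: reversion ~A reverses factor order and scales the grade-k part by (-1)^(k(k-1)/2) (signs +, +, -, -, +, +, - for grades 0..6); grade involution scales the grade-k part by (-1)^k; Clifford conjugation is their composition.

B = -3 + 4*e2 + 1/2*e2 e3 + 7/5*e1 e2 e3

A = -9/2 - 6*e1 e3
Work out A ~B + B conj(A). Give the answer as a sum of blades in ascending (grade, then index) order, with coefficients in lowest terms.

first term: 27/2 - 48/5*e2 - 3*e1 e2 + 18*e1 e3 + 9/4*e2 e3 + 303/10*e1 e2 e3
second term: 27/2 - 48/5*e2 + 3*e1 e2 - 18*e1 e3 - 9/4*e2 e3 - 303/10*e1 e2 e3
Answer: 27 - 96/5*e2


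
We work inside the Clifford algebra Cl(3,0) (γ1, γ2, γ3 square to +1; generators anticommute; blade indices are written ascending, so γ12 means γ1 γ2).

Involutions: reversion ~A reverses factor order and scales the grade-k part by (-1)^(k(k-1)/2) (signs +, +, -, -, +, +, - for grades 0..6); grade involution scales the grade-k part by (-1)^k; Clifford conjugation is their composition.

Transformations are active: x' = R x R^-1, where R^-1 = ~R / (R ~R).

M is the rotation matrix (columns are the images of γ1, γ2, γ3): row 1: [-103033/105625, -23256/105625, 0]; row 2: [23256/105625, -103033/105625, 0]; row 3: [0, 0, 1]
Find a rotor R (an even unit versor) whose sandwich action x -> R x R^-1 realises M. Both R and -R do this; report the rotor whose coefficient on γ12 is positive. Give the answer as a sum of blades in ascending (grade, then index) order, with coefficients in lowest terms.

Method: write R = a + b12*γ12 + b13*γ13 + b23*γ23 with a^2 + b12^2 + b13^2 + b23^2 = 1 (so R^-1 = ~R). Expanding the columns R e_j ~R gives tr M = 4a^2 - 1 and, from the antisymmetric part, M21 - M12 = -4a*b12, M13 - M31 = 4a*b13, M32 - M23 = -4a*b23.
Here tr M = -100441/105625, so a^2 = (1 + tr M)/4 = 1296/105625 and a = ±36/325. Taking a = 36/325: M21 - M12 = 46512/105625, M13 - M31 = 0, M32 - M23 = 0, giving b12 = -323/325, b13 = 0, b23 = 0, i.e. R = 36/325 - 323/325*γ12.
Its γ12 coefficient is negative, so report the other preimage -R.
Answer: -36/325 + 323/325*γ12. Sheet selection: the two-to-one cover makes ±R indistinguishable at the matrix level (trace -100441/105625), so uniqueness comes from the required sign on γ12.


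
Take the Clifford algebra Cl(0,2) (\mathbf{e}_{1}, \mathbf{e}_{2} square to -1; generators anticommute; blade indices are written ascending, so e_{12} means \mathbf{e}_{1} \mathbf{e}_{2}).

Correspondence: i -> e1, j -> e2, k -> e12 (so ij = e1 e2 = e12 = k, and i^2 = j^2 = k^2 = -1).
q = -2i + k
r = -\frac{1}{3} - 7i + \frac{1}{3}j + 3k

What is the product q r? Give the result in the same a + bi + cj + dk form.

In blades: q = -2 e_{1} + e_{12}, r = -\frac{1}{3} - 7 e_{1} + \frac{1}{3} e_{2} + 3 e_{12}.
Distribute q over r term by term (generator squares from the signature, products reordered to ascending indices): (-2 e_{1})*r = -14 + \frac{2}{3} e_{1} + 6 e_{2} - \frac{2}{3} e_{12}; (e_{12})*r = -3 - \frac{1}{3} e_{1} - 7 e_{2} - \frac{1}{3} e_{12}.
Sum: -17 + \frac{1}{3} e_{1} - e_{2} - e_{12}; translating back through the correspondence:
Answer: -17 + \frac{1}{3}i - j - k


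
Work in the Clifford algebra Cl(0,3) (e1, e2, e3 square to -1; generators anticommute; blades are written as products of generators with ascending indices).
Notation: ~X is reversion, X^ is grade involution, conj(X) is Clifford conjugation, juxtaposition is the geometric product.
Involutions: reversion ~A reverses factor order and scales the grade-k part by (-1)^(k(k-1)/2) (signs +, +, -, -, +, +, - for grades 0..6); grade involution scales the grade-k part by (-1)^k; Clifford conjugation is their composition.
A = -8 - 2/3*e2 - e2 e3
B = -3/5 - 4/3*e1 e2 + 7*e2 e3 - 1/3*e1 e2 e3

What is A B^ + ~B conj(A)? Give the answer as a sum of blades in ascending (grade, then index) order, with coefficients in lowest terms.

first term: 59/5 + 11/9*e1 + 2/5*e2 + 14/3*e3 + 32/3*e1 e2 + 10/9*e1 e3 - 277/5*e2 e3 - 8/3*e1 e2 e3
second term: 59/5 - 11/9*e1 - 2/5*e2 - 14/3*e3 - 32/3*e1 e2 - 10/9*e1 e3 + 277/5*e2 e3 - 8/3*e1 e2 e3
Answer: 118/5 - 16/3*e1 e2 e3


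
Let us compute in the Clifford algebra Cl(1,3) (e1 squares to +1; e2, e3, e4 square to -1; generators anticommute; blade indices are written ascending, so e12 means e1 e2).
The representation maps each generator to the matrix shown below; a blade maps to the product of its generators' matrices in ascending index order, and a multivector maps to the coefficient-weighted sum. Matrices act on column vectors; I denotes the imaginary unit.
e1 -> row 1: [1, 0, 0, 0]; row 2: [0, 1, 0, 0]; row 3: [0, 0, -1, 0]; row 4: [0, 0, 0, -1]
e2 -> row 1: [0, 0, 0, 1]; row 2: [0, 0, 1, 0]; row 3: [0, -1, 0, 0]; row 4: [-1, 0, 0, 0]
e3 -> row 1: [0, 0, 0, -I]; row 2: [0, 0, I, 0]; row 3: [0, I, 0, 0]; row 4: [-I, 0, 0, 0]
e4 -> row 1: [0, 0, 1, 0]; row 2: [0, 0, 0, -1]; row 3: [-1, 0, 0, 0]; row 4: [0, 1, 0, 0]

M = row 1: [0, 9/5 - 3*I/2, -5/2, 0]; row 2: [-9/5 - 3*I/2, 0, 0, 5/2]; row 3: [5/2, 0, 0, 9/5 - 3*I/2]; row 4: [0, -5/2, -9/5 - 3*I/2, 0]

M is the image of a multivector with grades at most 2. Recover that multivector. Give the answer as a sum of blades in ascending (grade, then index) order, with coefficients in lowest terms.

Method: the blade images are trace-orthogonal — tr(rho(e_A) rho(e_B)^-1) = 4 if A = B and 0 otherwise — and rho(e_A)^-1 = (e_A)^2 * rho(e_A) with (e_A)^2 = +1 or -1, so the coefficient of e_A in the preimage is (e_A)^2 * tr(M rho(e_A))/4.
Nonzero projections over blades of grade <= 2: e4: (e4)^2 = -1, tr(M rho(e4)) = 10, coefficient -5/2; e24: (e24)^2 = -1, tr(M rho(e24)) = -36/5, coefficient 9/5; e34: (e34)^2 = -1, tr(M rho(e34)) = -6, coefficient 3/2. Every other blade of grade <= 2 projects to 0.
Answer: -5/2*e4 + 9/5*e24 + 3/2*e34


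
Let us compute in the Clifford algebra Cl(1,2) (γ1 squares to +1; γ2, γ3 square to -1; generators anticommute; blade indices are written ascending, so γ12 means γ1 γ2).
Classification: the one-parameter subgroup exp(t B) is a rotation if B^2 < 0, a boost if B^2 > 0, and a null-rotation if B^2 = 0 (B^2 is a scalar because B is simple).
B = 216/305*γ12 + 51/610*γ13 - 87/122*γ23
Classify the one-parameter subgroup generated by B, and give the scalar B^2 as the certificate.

B^2 term by term: the squares give (216/305)^2*(γ12)^2 + (51/610)^2*(γ13)^2 + (-87/122)^2*(γ23)^2 = 46656/93025*(+1) + 2601/372100*(+1) + 7569/14884*(-1) = 0 (each basis 2-blade squares to minus the product of its generators' squares); cross terms between blades sharing an index anticommute and cancel. So B^2 = 0.
Answer: null-rotation, certificate B^2 = 0. Because 0 is invariant under every versor sandwich, the classification follows from its sign alone.


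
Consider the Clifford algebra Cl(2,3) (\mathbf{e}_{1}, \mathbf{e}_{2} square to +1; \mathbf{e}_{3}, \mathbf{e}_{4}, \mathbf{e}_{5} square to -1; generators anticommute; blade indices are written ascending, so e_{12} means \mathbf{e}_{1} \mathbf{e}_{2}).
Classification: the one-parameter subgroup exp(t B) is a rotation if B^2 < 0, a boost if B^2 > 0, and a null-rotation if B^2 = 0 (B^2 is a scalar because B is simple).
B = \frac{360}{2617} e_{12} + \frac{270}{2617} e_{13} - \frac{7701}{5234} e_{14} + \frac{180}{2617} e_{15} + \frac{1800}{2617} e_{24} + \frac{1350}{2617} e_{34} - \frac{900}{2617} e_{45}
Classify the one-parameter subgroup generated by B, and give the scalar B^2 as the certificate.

B^2 term by term: the squares give (\frac{360}{2617})^2*(e_{12})^2 + (\frac{270}{2617})^2*(e_{13})^2 + (-\frac{7701}{5234})^2*(e_{14})^2 + (\frac{180}{2617})^2*(e_{15})^2 + (\frac{1800}{2617})^2*(e_{24})^2 + (\frac{1350}{2617})^2*(e_{34})^2 + (-\frac{900}{2617})^2*(e_{45})^2 = \frac{129600}{6848689}*(-1) + \frac{72900}{6848689}*(+1) + \frac{59305401}{27394756}*(+1) + \frac{32400}{6848689}*(+1) + \frac{3240000}{6848689}*(+1) + \frac{1822500}{6848689}*(-1) + \frac{810000}{6848689}*(-1) = \frac{9}{4} (each basis 2-blade squares to minus the product of its generators' squares); cross terms between blades sharing an index anticommute and cancel; the commuting (index-disjoint) pairs give grade-4 terms 2*c*c'*(blade product), which cancel blade by blade — e_{1234}: \frac{972000}{6848689} - \frac{972000}{6848689} = 0; e_{1245}: -\frac{648000}{6848689} + \frac{648000}{6848689} = 0; e_{1345}: -\frac{486000}{6848689} + \frac{486000}{6848689} = 0 — confirming B is simple. So B^2 = \frac{9}{4}.
Answer: boost, certificate B^2 = \frac{9}{4}. B^2 = \frac{9}{4} is basis-independent, so its sign is the whole story.


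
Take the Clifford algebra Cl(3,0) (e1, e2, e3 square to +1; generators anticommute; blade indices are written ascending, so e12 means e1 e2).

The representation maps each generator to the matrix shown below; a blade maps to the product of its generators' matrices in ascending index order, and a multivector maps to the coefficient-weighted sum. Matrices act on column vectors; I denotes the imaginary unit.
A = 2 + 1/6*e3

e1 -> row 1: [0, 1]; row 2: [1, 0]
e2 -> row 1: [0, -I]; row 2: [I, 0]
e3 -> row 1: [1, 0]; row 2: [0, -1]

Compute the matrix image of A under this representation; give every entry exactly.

M = (2)*1 + (1/6)*rho(e3), summed entrywise (1 is the identity matrix):
Answer: row 1: [13/6, 0]; row 2: [0, 11/6]


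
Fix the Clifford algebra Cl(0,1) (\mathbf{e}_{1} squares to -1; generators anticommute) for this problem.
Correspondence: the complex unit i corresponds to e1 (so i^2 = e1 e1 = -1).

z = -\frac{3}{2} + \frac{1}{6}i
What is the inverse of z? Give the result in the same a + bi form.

In blades: z = -\frac{3}{2} + \frac{1}{6} e_{1}.
With qbar = -\frac{3}{2} - \frac{1}{6} e_{1} (scalar fixed, mapped units negated), z qbar = \frac{41}{18} (the sum of squared coefficients), so z^-1 = qbar / (\frac{41}{18}) = -\frac{27}{41} - \frac{3}{41} e_{1}; translating back:
Answer: -\frac{27}{41} - \frac{3}{41}i


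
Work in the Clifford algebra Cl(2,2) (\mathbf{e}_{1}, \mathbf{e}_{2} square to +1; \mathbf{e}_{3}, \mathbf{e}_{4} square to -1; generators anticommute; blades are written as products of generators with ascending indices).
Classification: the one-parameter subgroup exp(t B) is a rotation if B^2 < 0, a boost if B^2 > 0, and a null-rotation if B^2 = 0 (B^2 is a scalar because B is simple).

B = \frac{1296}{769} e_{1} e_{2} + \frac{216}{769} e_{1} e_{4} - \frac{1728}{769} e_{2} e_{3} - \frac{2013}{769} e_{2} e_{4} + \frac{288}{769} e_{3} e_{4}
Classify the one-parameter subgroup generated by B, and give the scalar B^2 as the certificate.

B^2 term by term: the squares give (\frac{1296}{769})^2*(e_{1} e_{2})^2 + (\frac{216}{769})^2*(e_{1} e_{4})^2 + (-\frac{1728}{769})^2*(e_{2} e_{3})^2 + (-\frac{2013}{769})^2*(e_{2} e_{4})^2 + (\frac{288}{769})^2*(e_{3} e_{4})^2 = \frac{1679616}{591361}*(-1) + \frac{46656}{591361}*(+1) + \frac{2985984}{591361}*(+1) + \frac{4052169}{591361}*(+1) + \frac{82944}{591361}*(-1) = 9 (each basis 2-blade squares to minus the product of its generators' squares); cross terms between blades sharing an index anticommute and cancel; the commuting (index-disjoint) pairs give grade-4 terms 2*c*c'*(blade product), which cancel blade by blade — e_{1} e_{2} e_{3} e_{4}: \frac{746496}{591361} - \frac{746496}{591361} = 0 — confirming B is simple. So B^2 = 9.
Answer: boost, certificate B^2 = 9. The scalar 9 is the complete invariant here: its sign names the subgroup type.


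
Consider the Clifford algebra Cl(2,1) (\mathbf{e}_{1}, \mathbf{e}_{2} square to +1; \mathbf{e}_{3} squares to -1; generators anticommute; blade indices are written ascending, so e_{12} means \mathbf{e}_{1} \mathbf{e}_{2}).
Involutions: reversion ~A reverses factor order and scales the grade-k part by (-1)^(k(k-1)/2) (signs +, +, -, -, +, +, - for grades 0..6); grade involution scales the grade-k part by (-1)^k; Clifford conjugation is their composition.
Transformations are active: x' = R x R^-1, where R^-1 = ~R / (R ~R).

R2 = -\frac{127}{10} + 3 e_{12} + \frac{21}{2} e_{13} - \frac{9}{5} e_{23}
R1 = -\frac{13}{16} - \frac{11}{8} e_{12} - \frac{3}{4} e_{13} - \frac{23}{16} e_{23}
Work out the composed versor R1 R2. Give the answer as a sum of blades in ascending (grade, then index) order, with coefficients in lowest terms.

Distribute over the terms of R1 (each basis-blade product reordered to ascending indices, repeated generators contracted through their squares):
(-\frac{13}{16}) R2 = \frac{1651}{160} - \frac{39}{16} e_{12} - \frac{273}{32} e_{13} + \frac{117}{80} e_{23}
(-\frac{11}{8} e_{12}) R2 = \frac{33}{8} + \frac{1397}{80} e_{12} + \frac{99}{40} e_{13} + \frac{231}{16} e_{23}
(-\frac{3}{4} e_{13}) R2 = -\frac{63}{8} + \frac{27}{20} e_{12} + \frac{381}{40} e_{13} - \frac{9}{4} e_{23}
(-\frac{23}{16} e_{23}) R2 = \frac{207}{80} + \frac{483}{32} e_{12} + \frac{69}{16} e_{13} + \frac{2921}{160} e_{23}
Summing the partial products and collecting blades:
Answer: \frac{293}{32} + \frac{1007}{32} e_{12} + \frac{249}{32} e_{13} + \frac{1021}{32} e_{23}


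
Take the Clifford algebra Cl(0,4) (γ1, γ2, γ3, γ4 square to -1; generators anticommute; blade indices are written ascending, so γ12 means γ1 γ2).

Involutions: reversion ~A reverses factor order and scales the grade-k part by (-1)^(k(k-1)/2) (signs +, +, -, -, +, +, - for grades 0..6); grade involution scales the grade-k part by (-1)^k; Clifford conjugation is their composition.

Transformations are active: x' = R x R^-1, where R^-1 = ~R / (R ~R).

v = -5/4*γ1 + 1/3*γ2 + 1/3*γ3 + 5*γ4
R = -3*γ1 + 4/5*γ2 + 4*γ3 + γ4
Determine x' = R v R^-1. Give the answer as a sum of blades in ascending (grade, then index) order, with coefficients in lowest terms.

~R = -3*γ1 + 4/5*γ2 + 4*γ3 + γ4, and R ~R = -666/25, so R^-1 = ~R / (-666/25).
R v = -207/20 + 4*γ13 - 55/4*γ14 - 16/15*γ23 + 11/3*γ24 + 59/3*γ34
Answer: -40/37*γ1 + 32/111*γ2 + 308/111*γ3 - 625/148*γ4


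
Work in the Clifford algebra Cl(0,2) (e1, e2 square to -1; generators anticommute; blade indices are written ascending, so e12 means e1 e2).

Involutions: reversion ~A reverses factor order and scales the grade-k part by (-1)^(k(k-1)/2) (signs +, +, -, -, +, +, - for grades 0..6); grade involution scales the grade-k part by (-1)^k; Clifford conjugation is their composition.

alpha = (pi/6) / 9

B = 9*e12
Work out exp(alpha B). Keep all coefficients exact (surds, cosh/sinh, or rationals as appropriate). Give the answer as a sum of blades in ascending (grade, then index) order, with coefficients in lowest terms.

B^2 = (9)^2*(e12)^2 = 81*(-1) = -81 (a basis 2-blade squares to minus the product of its generators' squares).
B^2 = -81 — the series telescopes trigonometrically here: l = 9, alpha*l = pi/6, so exp(alpha B) = cos(pi/6) + (sin(pi/6)/9)*B = sqrt(3)/2 + (1/18)*B.
Answer: sqrt(3)/2 + 1/2*e12


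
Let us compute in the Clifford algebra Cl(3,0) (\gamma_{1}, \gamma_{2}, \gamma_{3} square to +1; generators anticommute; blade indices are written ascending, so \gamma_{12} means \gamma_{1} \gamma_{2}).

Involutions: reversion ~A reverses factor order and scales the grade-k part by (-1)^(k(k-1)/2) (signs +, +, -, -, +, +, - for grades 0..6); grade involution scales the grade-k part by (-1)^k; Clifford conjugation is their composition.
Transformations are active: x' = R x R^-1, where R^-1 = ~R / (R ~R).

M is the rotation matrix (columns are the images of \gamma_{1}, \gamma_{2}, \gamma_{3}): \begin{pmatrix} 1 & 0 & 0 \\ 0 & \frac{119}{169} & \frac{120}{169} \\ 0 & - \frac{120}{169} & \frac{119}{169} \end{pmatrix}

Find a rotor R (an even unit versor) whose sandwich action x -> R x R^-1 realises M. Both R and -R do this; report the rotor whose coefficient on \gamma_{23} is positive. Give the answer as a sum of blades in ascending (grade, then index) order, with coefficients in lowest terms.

Method: write R = a + b12*\gamma_{12} + b13*\gamma_{13} + b23*\gamma_{23} with a^2 + b12^2 + b13^2 + b23^2 = 1 (so R^-1 = ~R). Expanding the columns R e_j ~R gives tr M = 4a^2 - 1 and, from the antisymmetric part, M21 - M12 = -4a*b12, M13 - M31 = 4a*b13, M32 - M23 = -4a*b23.
Here tr M = \frac{407}{169}, so a^2 = (1 + tr M)/4 = \frac{144}{169} and a = ±\frac{12}{13}. Taking a = \frac{12}{13}: M21 - M12 = 0, M13 - M31 = 0, M32 - M23 = -\frac{240}{169}, giving b12 = 0, b13 = 0, b23 = \frac{5}{13}, i.e. R = \frac{12}{13} + \frac{5}{13} \gamma_{23}.
Its \gamma_{23} coefficient is already positive.
Answer: \frac{12}{13} + \frac{5}{13} \gamma_{23}. Note: both R and -R realise this M (trace \frac{407}{169}); the covering map identifies them, and the \gamma_{23}-coefficient sign is the tie-breaker.


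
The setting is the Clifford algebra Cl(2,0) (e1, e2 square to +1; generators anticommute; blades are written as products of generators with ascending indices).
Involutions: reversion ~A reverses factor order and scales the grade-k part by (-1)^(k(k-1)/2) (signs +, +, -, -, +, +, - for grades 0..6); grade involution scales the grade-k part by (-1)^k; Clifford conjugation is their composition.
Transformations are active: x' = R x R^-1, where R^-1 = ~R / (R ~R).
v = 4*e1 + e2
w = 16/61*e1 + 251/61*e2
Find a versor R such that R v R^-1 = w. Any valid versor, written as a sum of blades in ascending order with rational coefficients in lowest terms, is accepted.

Key observation: q(v) = q(w) = 17 (sandwiches preserve the norm), so R = v + w = 260/61*e1 + 312/61*e2 works whenever it is invertible — the component of v along it is kept and (v - w)/2 reverses, sending v to w.
Answer: 260/61*e1 + 312/61*e2


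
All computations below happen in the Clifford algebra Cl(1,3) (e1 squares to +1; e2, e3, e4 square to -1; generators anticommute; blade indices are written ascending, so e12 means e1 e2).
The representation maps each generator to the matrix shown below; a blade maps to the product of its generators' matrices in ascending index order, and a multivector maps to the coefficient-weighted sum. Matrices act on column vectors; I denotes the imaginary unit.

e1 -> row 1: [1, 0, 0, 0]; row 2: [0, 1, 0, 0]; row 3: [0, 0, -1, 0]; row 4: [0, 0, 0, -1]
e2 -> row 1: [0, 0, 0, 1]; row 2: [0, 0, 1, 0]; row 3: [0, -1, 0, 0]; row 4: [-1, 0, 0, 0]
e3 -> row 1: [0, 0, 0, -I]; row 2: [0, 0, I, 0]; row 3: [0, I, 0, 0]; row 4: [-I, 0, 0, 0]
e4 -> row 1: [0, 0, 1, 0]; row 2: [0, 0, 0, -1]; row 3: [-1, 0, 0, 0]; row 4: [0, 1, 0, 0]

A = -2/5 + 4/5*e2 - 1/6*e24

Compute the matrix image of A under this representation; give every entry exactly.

Bivector images (products of the table entries): rho(e24) = rho(e2)rho(e4) = row 1: [0, 1, 0, 0]; row 2: [-1, 0, 0, 0]; row 3: [0, 0, 0, 1]; row 4: [0, 0, -1, 0].
M = (-2/5)*1 + (4/5)*rho(e2) + (-1/6)*rho(e24), summed entrywise (1 is the identity matrix):
Answer: row 1: [-2/5, -1/6, 0, 4/5]; row 2: [1/6, -2/5, 4/5, 0]; row 3: [0, -4/5, -2/5, -1/6]; row 4: [-4/5, 0, 1/6, -2/5]


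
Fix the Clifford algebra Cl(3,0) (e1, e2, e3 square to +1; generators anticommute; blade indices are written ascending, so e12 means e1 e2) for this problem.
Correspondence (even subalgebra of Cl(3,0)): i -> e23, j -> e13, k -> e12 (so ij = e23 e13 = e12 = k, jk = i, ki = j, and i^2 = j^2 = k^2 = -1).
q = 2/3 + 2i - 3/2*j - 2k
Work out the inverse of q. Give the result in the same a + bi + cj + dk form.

In blades: q = 2/3 - 2*e12 - 3/2*e13 + 2*e23.
With qbar = 2/3 + 2*e12 + 3/2*e13 - 2*e23 (scalar fixed, mapped units negated), q qbar = 385/36 (the sum of squared coefficients), so q^-1 = qbar / (385/36) = 24/385 + 72/385*e12 + 54/385*e13 - 72/385*e23; translating back:
Answer: 24/385 - 72/385*i + 54/385*j + 72/385*k


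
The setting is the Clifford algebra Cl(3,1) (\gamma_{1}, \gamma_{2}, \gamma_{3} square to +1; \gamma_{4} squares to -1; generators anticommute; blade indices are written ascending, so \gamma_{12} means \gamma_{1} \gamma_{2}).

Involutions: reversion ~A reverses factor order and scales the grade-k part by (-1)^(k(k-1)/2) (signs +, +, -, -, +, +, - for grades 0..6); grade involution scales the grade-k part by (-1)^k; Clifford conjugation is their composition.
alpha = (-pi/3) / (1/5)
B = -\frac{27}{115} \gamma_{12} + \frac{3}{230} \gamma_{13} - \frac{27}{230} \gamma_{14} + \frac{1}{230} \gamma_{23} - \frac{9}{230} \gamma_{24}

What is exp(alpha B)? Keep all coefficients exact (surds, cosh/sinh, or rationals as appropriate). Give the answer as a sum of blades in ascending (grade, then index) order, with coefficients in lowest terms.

B^2 term by term: the squares give (-\frac{27}{115})^2*(\gamma_{12})^2 + (\frac{3}{230})^2*(\gamma_{13})^2 + (-\frac{27}{230})^2*(\gamma_{14})^2 + (\frac{1}{230})^2*(\gamma_{23})^2 + (-\frac{9}{230})^2*(\gamma_{24})^2 = \frac{729}{13225}*(-1) + \frac{9}{52900}*(-1) + \frac{729}{52900}*(+1) + \frac{1}{52900}*(-1) + \frac{81}{52900}*(+1) = -\frac{1}{25} (each basis 2-blade squares to minus the product of its generators' squares); cross terms between blades sharing an index anticommute and cancel; the commuting (index-disjoint) pairs give grade-4 terms 2*c*c'*(blade product), which cancel blade by blade — \gamma_{1234}: \frac{27}{26450} - \frac{27}{26450} = 0 — confirming B is simple. So B^2 = -\frac{1}{25}.
B^2 = -\frac{1}{25} — since the square is negative, the closed form is circular: l = \frac{1}{5}, alpha*l = - \frac{\pi}{3}, so exp(alpha B) = cos(- \frac{\pi}{3}) + (sin(- \frac{\pi}{3})/(\frac{1}{5}))*B = \frac{1}{2} + (- \frac{5 \sqrt{3}}{2})*B.
Answer: \frac{1}{2} + \frac{27 \sqrt{3}}{46} \gamma_{12} - \frac{3 \sqrt{3}}{92} \gamma_{13} + \frac{27 \sqrt{3}}{92} \gamma_{14} - \frac{\sqrt{3}}{92} \gamma_{23} + \frac{9 \sqrt{3}}{92} \gamma_{24}


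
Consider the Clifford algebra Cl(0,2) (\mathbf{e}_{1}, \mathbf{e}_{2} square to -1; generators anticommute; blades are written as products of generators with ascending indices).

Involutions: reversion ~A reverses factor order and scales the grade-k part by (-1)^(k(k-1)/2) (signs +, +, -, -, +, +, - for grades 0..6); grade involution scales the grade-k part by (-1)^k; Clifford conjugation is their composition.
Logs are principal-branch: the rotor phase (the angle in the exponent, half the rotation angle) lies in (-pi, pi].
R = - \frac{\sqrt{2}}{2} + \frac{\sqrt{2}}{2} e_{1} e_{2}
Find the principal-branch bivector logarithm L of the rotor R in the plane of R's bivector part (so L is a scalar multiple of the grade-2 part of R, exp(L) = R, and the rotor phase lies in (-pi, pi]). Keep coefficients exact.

The scalar part of R is - \frac{\sqrt{2}}{2}, so the principal-branch rotor phase is pinned; divide the bivector part by its sine to get the unit plane — L is the phase times that plane.
Concretely: cos(phase) = - \frac{\sqrt{2}}{2} gives phase = ±\frac{3 \pi}{4}, and since phase/sin(phase) is even the sign is immaterial: L = (phase/sin(phase)) * <R>_2 = (\frac{3 \sqrt{2} \pi}{4}) * <R>_2.
Answer: \frac{3 \pi}{4} e_{1} e_{2}


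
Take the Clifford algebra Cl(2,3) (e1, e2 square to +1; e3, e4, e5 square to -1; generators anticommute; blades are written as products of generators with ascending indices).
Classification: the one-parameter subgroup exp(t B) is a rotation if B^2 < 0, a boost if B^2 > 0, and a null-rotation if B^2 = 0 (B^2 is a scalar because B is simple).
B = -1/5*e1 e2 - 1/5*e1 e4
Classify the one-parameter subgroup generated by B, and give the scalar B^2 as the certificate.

B^2 term by term: the squares give (-1/5)^2*(e1 e2)^2 + (-1/5)^2*(e1 e4)^2 = 1/25*(-1) + 1/25*(+1) = 0 (each basis 2-blade squares to minus the product of its generators' squares); cross terms between blades sharing an index anticommute and cancel. So B^2 = 0.
Answer: null-rotation, certificate B^2 = 0. Key observation: B^2 = 0 is a conjugation invariant, so its sign decides the class regardless of the surface form of B.


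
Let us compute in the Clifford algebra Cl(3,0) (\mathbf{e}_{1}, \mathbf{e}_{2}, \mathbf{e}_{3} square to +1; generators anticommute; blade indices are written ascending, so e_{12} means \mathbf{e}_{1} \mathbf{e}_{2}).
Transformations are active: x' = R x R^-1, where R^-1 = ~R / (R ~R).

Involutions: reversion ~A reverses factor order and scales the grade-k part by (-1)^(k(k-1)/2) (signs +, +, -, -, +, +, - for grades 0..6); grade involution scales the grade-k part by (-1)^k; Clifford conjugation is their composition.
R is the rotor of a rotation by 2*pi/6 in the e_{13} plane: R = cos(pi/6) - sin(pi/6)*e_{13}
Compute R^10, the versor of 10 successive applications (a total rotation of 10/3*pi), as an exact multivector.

Rotor phase runs at HALF the rotation angle; powers of one rotor simply add phase, so after 10 steps in e_{13} the phase is 10*pi/6 = \frac{5 \pi}{3} and R^10 = cos(\frac{5 \pi}{3}) - sin(\frac{5 \pi}{3})*e_{13}.
cos(\frac{5 \pi}{3}) = \frac{1}{2} and sin(\frac{5 \pi}{3}) = - \frac{\sqrt{3}}{2}, so R^10 = \frac{1}{2} + \frac{\sqrt{3}}{2} e_{13}. The net rotation is 4/3*pi (after discarding 1 full turn, each of which contributes a factor -1 to the rotor); the rotor keeps the half-angle phase exactly.
Answer: \frac{1}{2} + \frac{\sqrt{3}}{2} e_{13}


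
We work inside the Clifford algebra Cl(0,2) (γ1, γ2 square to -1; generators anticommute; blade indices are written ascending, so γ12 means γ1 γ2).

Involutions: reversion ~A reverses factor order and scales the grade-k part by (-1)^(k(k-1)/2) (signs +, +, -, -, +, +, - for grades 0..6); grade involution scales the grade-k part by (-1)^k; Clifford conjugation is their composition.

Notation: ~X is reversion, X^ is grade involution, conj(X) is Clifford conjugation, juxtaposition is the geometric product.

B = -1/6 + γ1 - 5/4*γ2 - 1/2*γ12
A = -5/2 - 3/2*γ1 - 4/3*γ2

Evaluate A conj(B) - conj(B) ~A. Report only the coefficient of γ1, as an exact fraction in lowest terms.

first term: 7/12 + 25/12*γ1 - 155/72*γ2 - 107/24*γ12
second term: 7/12 + 41/12*γ1 - 263/72*γ2 + 47/24*γ12
Answer: -4/3
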